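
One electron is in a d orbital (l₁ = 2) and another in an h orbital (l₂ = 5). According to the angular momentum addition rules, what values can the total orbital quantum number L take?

L = 3, 4, 5, 6, 7

The total orbital quantum number L ranges from |l₁ − l₂| to l₁ + l₂ in integer steps.
Allowed values: L = 3, 4, 5, 6, 7.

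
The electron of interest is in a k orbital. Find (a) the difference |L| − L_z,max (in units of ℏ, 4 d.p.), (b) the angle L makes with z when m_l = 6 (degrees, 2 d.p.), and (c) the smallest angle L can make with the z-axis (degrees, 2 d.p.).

The letter k corresponds to l = 7.
|L| − L_z,max = (2√14 − 7)ℏ ≈ 0.4833ℏ.
For m_l = 6: cos θ = 6/√56, θ ≈ 36.70°.
cos θ_min = 7/√56, so θ_min ≈ 20.70°.

|L|−L_z,max ≈ 0.4833ℏ; θ(m_l=6) ≈ 36.70°; θ_min ≈ 20.70°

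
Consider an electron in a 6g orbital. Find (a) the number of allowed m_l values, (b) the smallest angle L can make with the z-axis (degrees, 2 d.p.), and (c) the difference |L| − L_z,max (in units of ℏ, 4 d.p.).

9 values; θ_min ≈ 26.57°; |L|−L_z,max ≈ 0.4721ℏ

For 6g, l = 4.
There are 2l+1 = 9 values of m_l.
cos θ_min = 4/√20, so θ_min ≈ 26.57°.
|L| − L_z,max = (2√5 − 4)ℏ ≈ 0.4721ℏ.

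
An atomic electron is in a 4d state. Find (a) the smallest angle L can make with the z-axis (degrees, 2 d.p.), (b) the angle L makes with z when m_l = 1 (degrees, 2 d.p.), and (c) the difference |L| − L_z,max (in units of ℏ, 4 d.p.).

The 4d subshell has l = 2.
cos θ_min = 2/√6, so θ_min ≈ 35.26°.
For m_l = 1: cos θ = 1/√6, θ ≈ 65.91°.
|L| − L_z,max = (√6 − 2)ℏ ≈ 0.4495ℏ.

θ_min ≈ 35.26°; θ(m_l=1) ≈ 65.91°; |L|−L_z,max ≈ 0.4495ℏ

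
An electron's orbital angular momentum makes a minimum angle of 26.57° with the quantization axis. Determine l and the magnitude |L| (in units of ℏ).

cos θ_min = l/√(l(l+1)) = √(l/(l+1)), so l/(l+1) = cos²(26.57°) = 0.7999.
l = cos²θ/sin²θ ≈ 4.
Then |L| = ℏ√(4·5) = 2√5 ℏ.

l = 4, |L| = 2√5 ℏ ≈ 4.472ℏ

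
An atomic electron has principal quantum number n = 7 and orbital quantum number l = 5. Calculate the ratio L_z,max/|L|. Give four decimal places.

L_z,max/|L| = 0.9129

|L| = √30 ℏ ≈ 5.4772ℏ, while L_z,max = lℏ = 5ℏ.
L_z,max/|L| = 5/√30 = 0.9129.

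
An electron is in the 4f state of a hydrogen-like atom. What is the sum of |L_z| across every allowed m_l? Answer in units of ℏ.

Σ|L_z| = 12 ℏ

The 4f subshell has l = 3.
The allowed m_l values are -3, -2, -1, 0, 1, 2, 3.
Σ|m_l| = 2·3(3+1)/2 = 12.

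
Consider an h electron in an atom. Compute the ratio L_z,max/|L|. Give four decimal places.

L_z,max/|L| = 0.9129

H corresponds to l = 5.
|L| = √30 ℏ ≈ 5.4772ℏ, while L_z,max = lℏ = 5ℏ.
L_z,max/|L| = 5/√30 = 0.9129.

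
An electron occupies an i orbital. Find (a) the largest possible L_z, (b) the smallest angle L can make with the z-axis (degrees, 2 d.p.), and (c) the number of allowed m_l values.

An i state has l = 6.
L_z,max = lℏ = 6ℏ.
cos θ_min = 6/√42, so θ_min ≈ 22.21°.
There are 2l+1 = 13 values of m_l.

L_z,max = 6ℏ; θ_min ≈ 22.21°; 13 values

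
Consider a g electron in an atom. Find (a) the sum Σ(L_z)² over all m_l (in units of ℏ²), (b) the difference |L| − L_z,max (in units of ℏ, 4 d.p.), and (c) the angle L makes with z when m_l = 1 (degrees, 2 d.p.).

G corresponds to l = 4.
Σ m_l² = 60, so Σ(L_z)² = 60 ℏ².
|L| − L_z,max = (2√5 − 4)ℏ ≈ 0.4721ℏ.
For m_l = 1: cos θ = 1/√20, θ ≈ 77.08°.

Σ(L_z)² = 60 ℏ²; |L|−L_z,max ≈ 0.4721ℏ; θ(m_l=1) ≈ 77.08°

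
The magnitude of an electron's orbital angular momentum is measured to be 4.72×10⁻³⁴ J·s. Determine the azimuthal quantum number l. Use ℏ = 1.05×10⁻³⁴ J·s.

l = 4

|L|/ℏ = (4.72×10⁻³⁴)/(1.05×10⁻³⁴) ≈ 4.495.
l(l+1) ≈ 4.495² ≈ 20.21, so l = 4.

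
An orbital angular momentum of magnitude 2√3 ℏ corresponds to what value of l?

(|L|/ℏ)² = l(l+1) = 12.
l² + l − 12 = 0 ⇒ l = 3.

l = 3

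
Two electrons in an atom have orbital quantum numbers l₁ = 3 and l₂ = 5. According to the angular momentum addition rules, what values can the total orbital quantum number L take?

By the triangle rule, |l₁ − l₂| ≤ L ≤ l₁ + l₂.
Allowed values: L = 2, 3, 4, 5, 6, 7, 8.

L = 2, 3, 4, 5, 6, 7, 8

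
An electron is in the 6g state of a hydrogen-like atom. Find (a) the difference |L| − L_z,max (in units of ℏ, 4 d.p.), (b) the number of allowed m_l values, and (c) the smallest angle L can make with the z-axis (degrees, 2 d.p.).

For 6g, l = 4.
|L| − L_z,max = (2√5 − 4)ℏ ≈ 0.4721ℏ.
There are 2l+1 = 9 values of m_l.
cos θ_min = 4/√20, so θ_min ≈ 26.57°.

|L|−L_z,max ≈ 0.4721ℏ; 9 values; θ_min ≈ 26.57°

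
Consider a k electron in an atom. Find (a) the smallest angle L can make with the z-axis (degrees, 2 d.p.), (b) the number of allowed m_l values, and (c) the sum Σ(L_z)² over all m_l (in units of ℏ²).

θ_min ≈ 20.70°; 15 values; Σ(L_z)² = 280 ℏ²

The letter k corresponds to l = 7.
cos θ_min = 7/√56, so θ_min ≈ 20.70°.
There are 2l+1 = 15 values of m_l.
Σ m_l² = 280, so Σ(L_z)² = 280 ℏ².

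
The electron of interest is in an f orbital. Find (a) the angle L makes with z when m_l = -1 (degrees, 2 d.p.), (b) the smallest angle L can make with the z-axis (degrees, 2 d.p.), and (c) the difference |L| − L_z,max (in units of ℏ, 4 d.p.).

θ(m_l=-1) ≈ 106.78°; θ_min ≈ 30.00°; |L|−L_z,max ≈ 0.4641ℏ

F corresponds to l = 3.
For m_l = -1: cos θ = -1/√12, θ ≈ 106.78°.
cos θ_min = 3/√12, so θ_min ≈ 30.00°.
|L| − L_z,max = (2√3 − 3)ℏ ≈ 0.4641ℏ.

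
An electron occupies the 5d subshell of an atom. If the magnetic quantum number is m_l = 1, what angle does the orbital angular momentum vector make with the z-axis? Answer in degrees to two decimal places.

For 5d, l = 2.
|L| = ℏ√(l(l+1)) = √6 ℏ.
L_z = m_l ℏ = 1ℏ.
cos θ = L_z/|L| = 1/√6, so θ ≈ 65.91°.

θ ≈ 65.91°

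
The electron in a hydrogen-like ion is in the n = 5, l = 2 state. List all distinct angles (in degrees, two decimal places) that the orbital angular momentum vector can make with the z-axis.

|L|² = l(l+1)ℏ² = 6ℏ², so |L| = √6 ℏ.
cos θ = m_l/√6 for each m_l ∈ {-2, -1, 0, 1, 2}.

θ ∈ {35.26°, 65.91°, 90.00°, 114.09°, 144.74°}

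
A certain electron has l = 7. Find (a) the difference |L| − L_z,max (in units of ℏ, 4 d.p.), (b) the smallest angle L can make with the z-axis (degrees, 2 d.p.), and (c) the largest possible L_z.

|L|−L_z,max ≈ 0.4833ℏ; θ_min ≈ 20.70°; L_z,max = 7ℏ

|L| − L_z,max = (2√14 − 7)ℏ ≈ 0.4833ℏ.
cos θ_min = 7/√56, so θ_min ≈ 20.70°.
L_z,max = lℏ = 7ℏ.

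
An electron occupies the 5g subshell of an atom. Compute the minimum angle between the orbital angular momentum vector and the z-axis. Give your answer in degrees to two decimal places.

θ_min ≈ 26.57°

The 5g subshell has l = 4.
|L| = √(l(l+1)) ℏ = 2√5 ℏ.
The smallest angle corresponds to the largest L_z, i.e. m_l = l = 4, giving L_z = 4ℏ.
cos θ_min = 4/√20, so θ_min ≈ 26.57°.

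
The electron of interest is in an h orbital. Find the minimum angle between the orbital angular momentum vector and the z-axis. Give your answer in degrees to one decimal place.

For an h orbital, l = 5.
|L| = √(l(l+1)) ℏ = √30 ℏ.
The smallest angle corresponds to the largest L_z, i.e. m_l = l = 5, giving L_z = 5ℏ.
cos θ_min = 5/√30, so θ_min ≈ 24.1°.

θ_min ≈ 24.1°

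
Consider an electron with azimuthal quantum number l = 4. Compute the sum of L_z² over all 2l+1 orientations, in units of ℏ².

Σ(L_z)² = 60 ℏ²

The allowed m_l values are -4, -3, -2, -1, 0, 1, 2, 3, 4.
Σ m_l² = 2·(1 + 4 + 9 + 16) = 60.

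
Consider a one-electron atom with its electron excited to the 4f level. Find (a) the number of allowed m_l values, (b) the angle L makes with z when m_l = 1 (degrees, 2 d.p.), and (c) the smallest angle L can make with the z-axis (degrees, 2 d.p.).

7 values; θ(m_l=1) ≈ 73.22°; θ_min ≈ 30.00°

The 4f level has l = 3.
There are 2l+1 = 7 values of m_l.
For m_l = 1: cos θ = 1/√12, θ ≈ 73.22°.
cos θ_min = 3/√12, so θ_min ≈ 30.00°.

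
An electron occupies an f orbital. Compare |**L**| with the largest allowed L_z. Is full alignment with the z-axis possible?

No: L_z,max = 3ℏ < |L| = 2√3 ℏ ≈ 3.464ℏ

F corresponds to l = 3.
|L| = 2√3 ℏ ≈ 3.4641ℏ, while L_z,max = lℏ = 3ℏ.
Since |L| > L_z,max, the vector can never point exactly along z; the closest it comes is θ_min = arccos(3/√12) ≈ 30.0°.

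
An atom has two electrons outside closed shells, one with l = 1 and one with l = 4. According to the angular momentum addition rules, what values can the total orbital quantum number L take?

The total orbital quantum number L ranges from |l₁ − l₂| to l₁ + l₂ in integer steps.
So L can be 3, 4, 5.

L = 3, 4, 5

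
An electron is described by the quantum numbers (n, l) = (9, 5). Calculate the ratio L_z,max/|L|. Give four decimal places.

|L| = √30 ℏ ≈ 5.4772ℏ, while L_z,max = lℏ = 5ℏ.
L_z,max/|L| = 5/√30 = 0.9129.

L_z,max/|L| = 0.9129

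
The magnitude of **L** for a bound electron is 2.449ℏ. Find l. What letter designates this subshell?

|L| = ℏ√(l(l+1)), so l(l+1) = 6.
l² + l − 6 = 0 ⇒ l = 2.

l = 2 (d orbital)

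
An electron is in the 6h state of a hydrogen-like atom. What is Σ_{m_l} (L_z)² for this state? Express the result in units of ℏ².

Σ(L_z)² = 110 ℏ²

6h means n = 6, l = 5.
m_l runs from −5 to 5, i.e. {-5, -4, -3, -2, -1, 0, 1, 2, 3, 4, 5}.
Summing m² from −5 to 5: Σ m_l² = 110.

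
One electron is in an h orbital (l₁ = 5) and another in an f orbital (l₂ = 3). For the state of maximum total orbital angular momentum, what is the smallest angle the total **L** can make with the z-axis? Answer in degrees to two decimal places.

Angular momentum addition gives L = |l₁ − l₂|, …, l₁ + l₂.
L ∈ {2, 3, 4, 5, 6, 7, 8}.
The maximum is L = 8, with |L_tot| = ℏ√(8·9) = 6√2 ℏ.
The minimum angle with z is arccos(8/√72) ≈ 19.47°.

θ_min ≈ 19.47°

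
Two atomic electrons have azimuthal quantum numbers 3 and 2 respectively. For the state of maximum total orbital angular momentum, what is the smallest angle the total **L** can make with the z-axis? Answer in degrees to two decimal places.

θ_min ≈ 24.09°

The total orbital quantum number L ranges from |l₁ − l₂| to l₁ + l₂ in integer steps.
L ∈ {1, 2, 3, 4, 5}.
The maximum is L = 5, with |L_tot| = ℏ√(5·6) = √30 ℏ.
The minimum angle with z is arccos(5/√30) ≈ 24.09°.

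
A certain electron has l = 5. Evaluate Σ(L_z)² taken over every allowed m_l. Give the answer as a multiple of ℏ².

m_l runs from −5 to 5, i.e. {-5, -4, -3, -2, -1, 0, 1, 2, 3, 4, 5}.
Σ m_l² = l(l+1)(2l+1)/3 = 5·6·11/3 = 110.

Σ(L_z)² = 110 ℏ²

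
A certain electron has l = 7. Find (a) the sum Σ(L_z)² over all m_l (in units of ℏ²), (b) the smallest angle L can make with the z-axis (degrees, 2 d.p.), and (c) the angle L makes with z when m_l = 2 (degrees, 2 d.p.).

Σ(L_z)² = 280 ℏ²; θ_min ≈ 20.70°; θ(m_l=2) ≈ 74.50°

Σ m_l² = 280, so Σ(L_z)² = 280 ℏ².
cos θ_min = 7/√56, so θ_min ≈ 20.70°.
For m_l = 2: cos θ = 2/√56, θ ≈ 74.50°.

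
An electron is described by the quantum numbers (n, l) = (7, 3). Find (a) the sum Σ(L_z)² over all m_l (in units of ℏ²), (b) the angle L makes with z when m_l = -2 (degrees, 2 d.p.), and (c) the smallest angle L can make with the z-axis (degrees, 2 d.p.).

Σ(L_z)² = 28 ℏ²; θ(m_l=-2) ≈ 125.26°; θ_min ≈ 30.00°

Σ m_l² = 28, so Σ(L_z)² = 28 ℏ².
For m_l = -2: cos θ = -2/√12, θ ≈ 125.26°.
cos θ_min = 3/√12, so θ_min ≈ 30.00°.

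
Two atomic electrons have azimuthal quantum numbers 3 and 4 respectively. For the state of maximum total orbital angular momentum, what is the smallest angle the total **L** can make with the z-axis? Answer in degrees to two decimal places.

θ_min ≈ 20.70°

L runs from |3 − 4| = 1 to 3 + 4 = 7.
So L can be 1, 2, 3, 4, 5, 6, 7.
The maximum is L = 7, with |L_tot| = ℏ√(7·8) = 2√14 ℏ.
The minimum angle with z is arccos(7/√56) ≈ 20.70°.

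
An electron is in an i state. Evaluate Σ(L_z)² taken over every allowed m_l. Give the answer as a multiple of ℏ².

Σ(L_z)² = 182 ℏ²

I corresponds to l = 6.
The allowed m_l values are -6, -5, -4, -3, -2, -1, 0, 1, 2, 3, 4, 5, 6.
Σ m_l² = 2·(1 + 4 + 9 + 16 + 25 + 36) = 182.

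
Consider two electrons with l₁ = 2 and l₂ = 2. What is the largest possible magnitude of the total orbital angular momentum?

By the triangle rule, |l₁ − l₂| ≤ L ≤ l₁ + l₂.
So L can be 0, 1, 2, 3, 4.
The largest magnitude corresponds to L = 4: |L_tot| = ℏ√(4·5) = 2√5 ℏ.

|L_tot|_max = 2√5 ℏ ≈ 4.472ℏ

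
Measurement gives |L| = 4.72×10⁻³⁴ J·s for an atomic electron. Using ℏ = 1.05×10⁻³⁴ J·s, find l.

In units of ℏ, |L| ≈ 4.495.
Set l(l+1) = 20.21; the integer solution is l = 4.

l = 4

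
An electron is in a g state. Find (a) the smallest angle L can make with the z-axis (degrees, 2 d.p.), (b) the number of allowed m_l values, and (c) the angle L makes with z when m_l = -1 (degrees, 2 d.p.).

θ_min ≈ 26.57°; 9 values; θ(m_l=-1) ≈ 102.92°

For a g orbital, l = 4.
cos θ_min = 4/√20, so θ_min ≈ 26.57°.
There are 2l+1 = 9 values of m_l.
For m_l = -1: cos θ = -1/√20, θ ≈ 102.92°.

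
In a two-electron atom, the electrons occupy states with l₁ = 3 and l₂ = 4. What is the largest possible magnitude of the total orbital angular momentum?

|L_tot|_max = 2√14 ℏ ≈ 7.483ℏ

The total orbital quantum number L ranges from |l₁ − l₂| to l₁ + l₂ in integer steps.
L ∈ {1, 2, 3, 4, 5, 6, 7}.
The largest magnitude corresponds to L = 7: |L_tot| = ℏ√(7·8) = 2√14 ℏ.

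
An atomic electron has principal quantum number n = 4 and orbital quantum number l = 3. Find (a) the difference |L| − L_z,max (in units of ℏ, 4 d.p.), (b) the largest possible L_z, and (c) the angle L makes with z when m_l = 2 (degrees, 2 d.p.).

|L| − L_z,max = (2√3 − 3)ℏ ≈ 0.4641ℏ.
L_z,max = lℏ = 3ℏ.
For m_l = 2: cos θ = 2/√12, θ ≈ 54.74°.

|L|−L_z,max ≈ 0.4641ℏ; L_z,max = 3ℏ; θ(m_l=2) ≈ 54.74°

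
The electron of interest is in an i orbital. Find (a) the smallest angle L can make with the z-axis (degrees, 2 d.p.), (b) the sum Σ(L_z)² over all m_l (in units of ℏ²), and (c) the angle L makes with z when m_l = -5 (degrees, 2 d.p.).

θ_min ≈ 22.21°; Σ(L_z)² = 182 ℏ²; θ(m_l=-5) ≈ 140.49°

For an i orbital, l = 6.
cos θ_min = 6/√42, so θ_min ≈ 22.21°.
Σ m_l² = 182, so Σ(L_z)² = 182 ℏ².
For m_l = -5: cos θ = -5/√42, θ ≈ 140.49°.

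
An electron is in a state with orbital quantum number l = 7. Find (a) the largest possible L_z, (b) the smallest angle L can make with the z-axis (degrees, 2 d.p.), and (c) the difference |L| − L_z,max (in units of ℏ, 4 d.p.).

L_z,max = lℏ = 7ℏ.
cos θ_min = 7/√56, so θ_min ≈ 20.70°.
|L| − L_z,max = (2√14 − 7)ℏ ≈ 0.4833ℏ.

L_z,max = 7ℏ; θ_min ≈ 20.70°; |L|−L_z,max ≈ 0.4833ℏ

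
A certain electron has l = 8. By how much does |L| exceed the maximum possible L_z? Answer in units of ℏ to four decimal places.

|L| − L_z,max ≈ 0.4853ℏ

|L| = 6√2 ℏ ≈ 8.4853ℏ, while L_z,max = lℏ = 8ℏ.
The difference is (6√2 − 8)ℏ ≈ 0.4853ℏ.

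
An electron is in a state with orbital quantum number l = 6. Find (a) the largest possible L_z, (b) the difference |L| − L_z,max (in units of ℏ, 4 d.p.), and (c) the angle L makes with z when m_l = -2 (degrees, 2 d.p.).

L_z,max = lℏ = 6ℏ.
|L| − L_z,max = (√42 − 6)ℏ ≈ 0.4807ℏ.
For m_l = -2: cos θ = -2/√42, θ ≈ 107.98°.

L_z,max = 6ℏ; |L|−L_z,max ≈ 0.4807ℏ; θ(m_l=-2) ≈ 107.98°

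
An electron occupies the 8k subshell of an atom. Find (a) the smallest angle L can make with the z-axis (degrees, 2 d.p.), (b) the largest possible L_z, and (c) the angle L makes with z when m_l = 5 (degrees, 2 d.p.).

θ_min ≈ 20.70°; L_z,max = 7ℏ; θ(m_l=5) ≈ 48.08°

8k means n = 8, l = 7.
cos θ_min = 7/√56, so θ_min ≈ 20.70°.
L_z,max = lℏ = 7ℏ.
For m_l = 5: cos θ = 5/√56, θ ≈ 48.08°.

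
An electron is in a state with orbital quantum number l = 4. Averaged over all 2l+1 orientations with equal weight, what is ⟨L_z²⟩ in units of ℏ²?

⟨L_z²⟩ = 6.667 ℏ²

The allowed m_l values are -4, -3, -2, -1, 0, 1, 2, 3, 4.
⟨L_z²⟩ = ℏ²·(Σ m_l²)/(2l+1) = ℏ²·60/9 = 6.667ℏ².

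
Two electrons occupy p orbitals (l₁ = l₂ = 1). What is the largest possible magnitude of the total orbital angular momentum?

Angular momentum addition gives L = |l₁ − l₂|, …, l₁ + l₂.
Allowed values: L = 0, 1, 2.
The largest magnitude corresponds to L = 2: |L_tot| = ℏ√(2·3) = √6 ℏ.

|L_tot|_max = √6 ℏ ≈ 2.449ℏ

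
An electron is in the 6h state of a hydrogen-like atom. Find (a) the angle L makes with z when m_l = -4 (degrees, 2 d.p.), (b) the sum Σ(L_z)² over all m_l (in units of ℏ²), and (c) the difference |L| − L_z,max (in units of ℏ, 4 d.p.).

θ(m_l=-4) ≈ 136.91°; Σ(L_z)² = 110 ℏ²; |L|−L_z,max ≈ 0.4772ℏ

The 6h subshell has l = 5.
For m_l = -4: cos θ = -4/√30, θ ≈ 136.91°.
Σ m_l² = 110, so Σ(L_z)² = 110 ℏ².
|L| − L_z,max = (√30 − 5)ℏ ≈ 0.4772ℏ.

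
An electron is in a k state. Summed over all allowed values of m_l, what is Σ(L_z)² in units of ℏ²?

Σ(L_z)² = 280 ℏ²

A k state has l = 7.
m_l runs from −7 to 7, i.e. {-7, -6, -5, -4, -3, -2, -1, 0, 1, 2, 3, 4, 5, 6, 7}.
Σ m_l² = 2·(1 + 4 + 9 + 16 + 25 + 36 + 49) = 280.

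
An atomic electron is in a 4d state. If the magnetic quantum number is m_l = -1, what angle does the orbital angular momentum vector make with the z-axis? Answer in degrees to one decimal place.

The 4d subshell has l = 2.
|L| = ℏ√(l(l+1)) = √6 ℏ.
L_z = m_l ℏ = −1ℏ.
cos θ = L_z/|L| = -1/√6, so θ ≈ 114.1°.

θ ≈ 114.1°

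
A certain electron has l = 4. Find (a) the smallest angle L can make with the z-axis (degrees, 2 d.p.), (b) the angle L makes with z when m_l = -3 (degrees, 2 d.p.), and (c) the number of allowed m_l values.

θ_min ≈ 26.57°; θ(m_l=-3) ≈ 132.13°; 9 values

cos θ_min = 4/√20, so θ_min ≈ 26.57°.
For m_l = -3: cos θ = -3/√20, θ ≈ 132.13°.
There are 2l+1 = 9 values of m_l.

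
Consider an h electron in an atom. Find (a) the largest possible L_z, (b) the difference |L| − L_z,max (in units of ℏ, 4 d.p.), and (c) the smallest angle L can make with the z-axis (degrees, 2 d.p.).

L_z,max = 5ℏ; |L|−L_z,max ≈ 0.4772ℏ; θ_min ≈ 24.09°

An h state has l = 5.
L_z,max = lℏ = 5ℏ.
|L| − L_z,max = (√30 − 5)ℏ ≈ 0.4772ℏ.
cos θ_min = 5/√30, so θ_min ≈ 24.09°.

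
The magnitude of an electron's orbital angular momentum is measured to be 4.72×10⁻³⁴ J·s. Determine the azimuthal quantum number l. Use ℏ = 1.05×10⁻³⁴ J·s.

Dividing by ℏ: |L|/ℏ ≈ 4.495.
(|L|/ℏ)² = l(l+1) ≈ 20.21 ⇒ l = 4.

l = 4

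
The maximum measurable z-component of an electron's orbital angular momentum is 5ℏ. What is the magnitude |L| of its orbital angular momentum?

The maximum L_z equals lℏ, giving l = 5.
Then |L| = ℏ√(5·6) = √30 ℏ.

|L| = √30 ℏ ≈ 5.477ℏ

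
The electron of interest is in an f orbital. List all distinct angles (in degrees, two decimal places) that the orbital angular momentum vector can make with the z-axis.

θ ∈ {30.00°, 54.74°, 73.22°, 90.00°, 106.78°, 125.26°, 150.00°}

The letter f corresponds to l = 3.
|L| = ℏ√(l(l+1)) = 2√3 ℏ.
cos θ = m_l/√12 for each m_l ∈ {-3, -2, -1, 0, 1, 2, 3}.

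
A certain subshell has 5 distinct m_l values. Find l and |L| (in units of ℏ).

Since there are 2l+1 = 5 values of m_l, l = 2.
|L| = ℏ√(l(l+1)) = ℏ√(2·3) = √6 ℏ.

l = 2, |L| = √6 ℏ ≈ 2.449ℏ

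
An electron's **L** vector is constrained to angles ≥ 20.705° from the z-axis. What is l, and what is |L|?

cos²θ_min = l/(l+1) = 0.8750.
Thus l = 0.8750/(1 − 0.8750) ≈ 7.
Then |L| = ℏ√(7·8) = 2√14 ℏ.

l = 7, |L| = 2√14 ℏ ≈ 7.483ℏ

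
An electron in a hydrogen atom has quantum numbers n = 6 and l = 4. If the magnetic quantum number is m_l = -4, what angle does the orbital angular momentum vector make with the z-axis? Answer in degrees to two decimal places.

|L|² = l(l+1)ℏ² = 20ℏ², so |L| = 2√5 ℏ.
L_z = m_l ℏ = −4ℏ.
cos θ = L_z/|L| = -4/√20, so θ ≈ 153.43°.

θ ≈ 153.43°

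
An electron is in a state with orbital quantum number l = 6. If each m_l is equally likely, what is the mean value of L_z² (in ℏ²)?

The allowed m_l values are -6, -5, -4, -3, -2, -1, 0, 1, 2, 3, 4, 5, 6.
⟨L_z²⟩ = ℏ²·l(l+1)/3 = 14ℏ².

⟨L_z²⟩ = 14 ℏ²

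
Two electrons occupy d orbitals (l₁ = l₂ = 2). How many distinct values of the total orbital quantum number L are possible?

Angular momentum addition gives L = |l₁ − l₂|, …, l₁ + l₂.
Allowed values: L = 0, 1, 2, 3, 4.
That is 5 values.

5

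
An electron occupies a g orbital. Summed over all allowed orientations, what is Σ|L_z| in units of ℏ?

For a g orbital, l = 4.
m_l runs from −4 to 4, i.e. {-4, -3, -2, -1, 0, 1, 2, 3, 4}.
Σ|m_l| = l(l+1) = 20.

Σ|L_z| = 20 ℏ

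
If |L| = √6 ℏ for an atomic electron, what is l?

|L| = ℏ√(l(l+1)), so l(l+1) = 6.
Solving: l = 2.

l = 2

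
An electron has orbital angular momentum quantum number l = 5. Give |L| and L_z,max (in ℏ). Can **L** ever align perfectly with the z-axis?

No: L_z,max = 5ℏ < |L| = √30 ℏ ≈ 5.477ℏ

|L| = √30 ℏ ≈ 5.4772ℏ, while L_z,max = lℏ = 5ℏ.
Since |L| > L_z,max, the vector can never point exactly along z; the closest it comes is θ_min = arccos(5/√30) ≈ 24.1°.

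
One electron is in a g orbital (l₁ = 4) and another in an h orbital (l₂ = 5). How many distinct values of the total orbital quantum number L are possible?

Angular momentum addition gives L = |l₁ − l₂|, …, l₁ + l₂.
So L can be 1, 2, 3, 4, 5, 6, 7, 8, 9.
That is 9 values.

9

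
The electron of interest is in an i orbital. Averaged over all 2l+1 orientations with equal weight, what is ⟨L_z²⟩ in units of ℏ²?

⟨L_z²⟩ = 14 ℏ²

The letter i corresponds to l = 6.
The allowed m_l values are -6, -5, -4, -3, -2, -1, 0, 1, 2, 3, 4, 5, 6.
⟨L_z²⟩ = ℏ²·l(l+1)/3 = 14ℏ².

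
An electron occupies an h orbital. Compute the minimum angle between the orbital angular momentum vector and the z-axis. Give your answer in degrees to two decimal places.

θ_min ≈ 24.09°

H corresponds to l = 5.
|L|² = l(l+1)ℏ² = 30ℏ², so |L| = √30 ℏ.
The smallest angle corresponds to the largest L_z, i.e. m_l = l = 5, giving L_z = 5ℏ.
cos θ_min = 5/√30, so θ_min ≈ 24.09°.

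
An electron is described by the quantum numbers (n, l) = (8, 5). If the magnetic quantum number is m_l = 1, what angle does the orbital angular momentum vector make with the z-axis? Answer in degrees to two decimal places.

|L|² = l(l+1)ℏ² = 30ℏ², so |L| = √30 ℏ.
L_z = m_l ℏ = 1ℏ.
cos θ = L_z/|L| = 1/√30, so θ ≈ 79.48°.

θ ≈ 79.48°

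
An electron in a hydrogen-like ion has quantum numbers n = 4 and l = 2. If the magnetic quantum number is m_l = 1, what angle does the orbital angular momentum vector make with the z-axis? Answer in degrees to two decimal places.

|L| = √(l(l+1)) ℏ = √6 ℏ.
L_z = m_l ℏ = 1ℏ.
cos θ = L_z/|L| = 1/√6, so θ ≈ 65.91°.

θ ≈ 65.91°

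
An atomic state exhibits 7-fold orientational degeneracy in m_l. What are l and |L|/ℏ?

2l + 1 = 7 ⇒ l = 3.
|L| = ℏ√(l(l+1)) = ℏ√(3·4) = 2√3 ℏ.

l = 3, |L| = 2√3 ℏ ≈ 3.464ℏ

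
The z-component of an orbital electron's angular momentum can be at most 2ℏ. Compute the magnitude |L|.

|L| = √6 ℏ ≈ 2.449ℏ

The maximum L_z equals lℏ, giving l = 2.
|L| = ℏ√(l(l+1)) = √6 ℏ.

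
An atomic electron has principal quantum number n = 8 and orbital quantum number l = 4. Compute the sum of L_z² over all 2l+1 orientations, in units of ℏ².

The allowed m_l values are -4, -3, -2, -1, 0, 1, 2, 3, 4.
Summing m² from −4 to 4: Σ m_l² = 60.

Σ(L_z)² = 60 ℏ²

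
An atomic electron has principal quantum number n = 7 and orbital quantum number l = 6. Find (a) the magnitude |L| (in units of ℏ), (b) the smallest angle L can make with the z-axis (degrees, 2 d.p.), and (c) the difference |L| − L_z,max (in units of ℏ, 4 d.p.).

|L| = √42 ℏ ≈ 6.481ℏ; θ_min ≈ 22.21°; |L|−L_z,max ≈ 0.4807ℏ

|L| = ℏ√(6·7) = √42 ℏ ≈ 6.481ℏ.
cos θ_min = 6/√42, so θ_min ≈ 22.21°.
|L| − L_z,max = (√42 − 6)ℏ ≈ 0.4807ℏ.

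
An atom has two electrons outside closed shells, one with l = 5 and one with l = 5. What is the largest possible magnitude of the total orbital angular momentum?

|L_tot|_max = √110 ℏ ≈ 10.488ℏ

L runs from |5 − 5| = 0 to 5 + 5 = 10.
L ∈ {0, 1, 2, 3, 4, 5, 6, 7, 8, 9, 10}.
The largest magnitude corresponds to L = 10: |L_tot| = ℏ√(10·11) = √110 ℏ.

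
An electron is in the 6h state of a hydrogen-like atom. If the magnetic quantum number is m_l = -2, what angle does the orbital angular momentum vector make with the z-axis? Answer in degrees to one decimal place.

The 6h subshell has l = 5.
|L| = ℏ√(l(l+1)) = √30 ℏ.
L_z = m_l ℏ = −2ℏ.
cos θ = L_z/|L| = -2/√30, so θ ≈ 111.4°.

θ ≈ 111.4°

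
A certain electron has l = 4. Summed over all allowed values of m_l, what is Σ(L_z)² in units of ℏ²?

The allowed m_l values are -4, -3, -2, -1, 0, 1, 2, 3, 4.
Σ m_l² = 2·(1 + 4 + 9 + 16) = 60.

Σ(L_z)² = 60 ℏ²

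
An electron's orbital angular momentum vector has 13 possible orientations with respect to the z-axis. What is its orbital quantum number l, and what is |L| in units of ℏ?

l = 6, |L| = √42 ℏ ≈ 6.481ℏ

Since there are 2l+1 = 13 values of m_l, l = 6.
Then |L| = √(l(l+1)) ℏ = √42 ℏ.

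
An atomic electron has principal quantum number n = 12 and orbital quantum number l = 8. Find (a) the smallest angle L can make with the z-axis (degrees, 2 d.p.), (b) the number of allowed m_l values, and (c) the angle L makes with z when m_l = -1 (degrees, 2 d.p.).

θ_min ≈ 19.47°; 17 values; θ(m_l=-1) ≈ 96.77°

cos θ_min = 8/√72, so θ_min ≈ 19.47°.
There are 2l+1 = 17 values of m_l.
For m_l = -1: cos θ = -1/√72, θ ≈ 96.77°.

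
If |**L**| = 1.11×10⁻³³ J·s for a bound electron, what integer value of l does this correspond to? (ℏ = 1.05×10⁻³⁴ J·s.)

|L|/ℏ = (1.11×10⁻³³)/(1.05×10⁻³⁴) ≈ 10.571.
l(l+1) ≈ 10.571² ≈ 111.76, so l = 10.

l = 10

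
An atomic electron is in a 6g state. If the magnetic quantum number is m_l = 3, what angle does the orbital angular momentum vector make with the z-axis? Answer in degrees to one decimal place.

θ ≈ 47.9°

6g means n = 6, l = 4.
|L| = √(l(l+1)) ℏ = 2√5 ℏ.
L_z = m_l ℏ = 3ℏ.
cos θ = L_z/|L| = 3/√20, so θ ≈ 47.9°.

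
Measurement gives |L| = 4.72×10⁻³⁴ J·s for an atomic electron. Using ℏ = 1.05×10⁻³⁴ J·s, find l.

l = 4

In units of ℏ, |L| ≈ 4.495.
l(l+1) ≈ 4.495² ≈ 20.21, so l = 4.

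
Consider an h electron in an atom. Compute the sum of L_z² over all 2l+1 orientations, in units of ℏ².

Σ(L_z)² = 110 ℏ²

The letter h corresponds to l = 5.
m_l runs from −5 to 5, i.e. {-5, -4, -3, -2, -1, 0, 1, 2, 3, 4, 5}.
Σ m_l² = l(l+1)(2l+1)/3 = 5·6·11/3 = 110.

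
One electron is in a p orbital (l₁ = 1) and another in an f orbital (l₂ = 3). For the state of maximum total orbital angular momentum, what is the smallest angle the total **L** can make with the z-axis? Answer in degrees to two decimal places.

Angular momentum addition gives L = |l₁ − l₂|, …, l₁ + l₂.
Allowed values: L = 2, 3, 4.
The maximum is L = 4, with |L_tot| = ℏ√(4·5) = 2√5 ℏ.
The minimum angle with z is arccos(4/√20) ≈ 26.57°.

θ_min ≈ 26.57°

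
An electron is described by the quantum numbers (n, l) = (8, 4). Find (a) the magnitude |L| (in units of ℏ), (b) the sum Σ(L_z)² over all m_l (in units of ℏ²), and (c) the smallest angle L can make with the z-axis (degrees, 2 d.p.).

|L| = 2√5 ℏ ≈ 4.472ℏ; Σ(L_z)² = 60 ℏ²; θ_min ≈ 26.57°

|L| = ℏ√(4·5) = 2√5 ℏ ≈ 4.472ℏ.
Σ m_l² = 60, so Σ(L_z)² = 60 ℏ².
cos θ_min = 4/√20, so θ_min ≈ 26.57°.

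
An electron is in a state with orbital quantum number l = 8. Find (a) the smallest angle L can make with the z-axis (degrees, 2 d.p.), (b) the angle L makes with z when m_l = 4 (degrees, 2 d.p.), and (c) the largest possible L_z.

cos θ_min = 8/√72, so θ_min ≈ 19.47°.
For m_l = 4: cos θ = 4/√72, θ ≈ 61.87°.
L_z,max = lℏ = 8ℏ.

θ_min ≈ 19.47°; θ(m_l=4) ≈ 61.87°; L_z,max = 8ℏ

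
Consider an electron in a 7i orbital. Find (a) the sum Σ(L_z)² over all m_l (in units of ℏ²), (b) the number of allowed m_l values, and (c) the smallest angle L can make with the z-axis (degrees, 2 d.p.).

Σ(L_z)² = 182 ℏ²; 13 values; θ_min ≈ 22.21°

For 7i, l = 6.
Σ m_l² = 182, so Σ(L_z)² = 182 ℏ².
There are 2l+1 = 13 values of m_l.
cos θ_min = 6/√42, so θ_min ≈ 22.21°.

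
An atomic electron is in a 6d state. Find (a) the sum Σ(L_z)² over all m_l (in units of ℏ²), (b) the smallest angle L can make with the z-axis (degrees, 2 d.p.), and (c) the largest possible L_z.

The 6d subshell has l = 2.
Σ m_l² = 10, so Σ(L_z)² = 10 ℏ².
cos θ_min = 2/√6, so θ_min ≈ 35.26°.
L_z,max = lℏ = 2ℏ.

Σ(L_z)² = 10 ℏ²; θ_min ≈ 35.26°; L_z,max = 2ℏ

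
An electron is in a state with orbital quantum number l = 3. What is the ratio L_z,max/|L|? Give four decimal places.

|L| = 2√3 ℏ ≈ 3.4641ℏ, while L_z,max = lℏ = 3ℏ.
L_z,max/|L| = 3/√12 = 0.8660.

L_z,max/|L| = 0.8660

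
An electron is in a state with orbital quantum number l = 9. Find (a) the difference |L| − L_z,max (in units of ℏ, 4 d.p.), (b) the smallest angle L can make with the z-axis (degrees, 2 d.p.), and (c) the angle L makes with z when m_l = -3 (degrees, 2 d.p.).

|L| − L_z,max = (3√10 − 9)ℏ ≈ 0.4868ℏ.
cos θ_min = 9/√90, so θ_min ≈ 18.43°.
For m_l = -3: cos θ = -3/√90, θ ≈ 108.43°.

|L|−L_z,max ≈ 0.4868ℏ; θ_min ≈ 18.43°; θ(m_l=-3) ≈ 108.43°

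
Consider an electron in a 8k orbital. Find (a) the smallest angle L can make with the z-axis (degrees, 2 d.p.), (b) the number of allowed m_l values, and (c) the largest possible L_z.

θ_min ≈ 20.70°; 15 values; L_z,max = 7ℏ

The 8k subshell has l = 7.
cos θ_min = 7/√56, so θ_min ≈ 20.70°.
There are 2l+1 = 15 values of m_l.
L_z,max = lℏ = 7ℏ.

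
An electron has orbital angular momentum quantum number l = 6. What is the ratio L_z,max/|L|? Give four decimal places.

|L| = √42 ℏ ≈ 6.4807ℏ, while L_z,max = lℏ = 6ℏ.
L_z,max/|L| = 6/√42 = 0.9258.

L_z,max/|L| = 0.9258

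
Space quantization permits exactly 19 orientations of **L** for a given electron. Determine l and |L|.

l = 9, |L| = 3√10 ℏ ≈ 9.487ℏ

2l + 1 = 19 ⇒ l = 9.
|L| = ℏ√(l(l+1)) = ℏ√(9·10) = 3√10 ℏ.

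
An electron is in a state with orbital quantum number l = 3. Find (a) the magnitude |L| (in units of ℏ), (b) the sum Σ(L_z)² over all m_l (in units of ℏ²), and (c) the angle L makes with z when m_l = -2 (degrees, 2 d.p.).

|L| = 2√3 ℏ ≈ 3.464ℏ; Σ(L_z)² = 28 ℏ²; θ(m_l=-2) ≈ 125.26°

|L| = ℏ√(3·4) = 2√3 ℏ ≈ 3.464ℏ.
Σ m_l² = 28, so Σ(L_z)² = 28 ℏ².
For m_l = -2: cos θ = -2/√12, θ ≈ 125.26°.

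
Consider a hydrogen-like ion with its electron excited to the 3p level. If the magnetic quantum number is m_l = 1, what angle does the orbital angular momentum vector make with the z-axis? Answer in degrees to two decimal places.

θ ≈ 45.00°

The 3p level has l = 1.
|L| = √(l(l+1)) ℏ = √2 ℏ.
L_z = m_l ℏ = 1ℏ.
cos θ = L_z/|L| = 1/√2, so θ ≈ 45.00°.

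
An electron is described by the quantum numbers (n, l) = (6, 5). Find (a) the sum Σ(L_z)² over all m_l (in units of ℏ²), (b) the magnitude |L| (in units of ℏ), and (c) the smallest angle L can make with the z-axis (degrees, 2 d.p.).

Σ(L_z)² = 110 ℏ²; |L| = √30 ℏ ≈ 5.477ℏ; θ_min ≈ 24.09°

Σ m_l² = 110, so Σ(L_z)² = 110 ℏ².
|L| = ℏ√(5·6) = √30 ℏ ≈ 5.477ℏ.
cos θ_min = 5/√30, so θ_min ≈ 24.09°.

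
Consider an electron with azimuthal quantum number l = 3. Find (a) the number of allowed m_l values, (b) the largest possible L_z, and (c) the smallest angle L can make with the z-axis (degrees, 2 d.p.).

There are 2l+1 = 7 values of m_l.
L_z,max = lℏ = 3ℏ.
cos θ_min = 3/√12, so θ_min ≈ 30.00°.

7 values; L_z,max = 3ℏ; θ_min ≈ 30.00°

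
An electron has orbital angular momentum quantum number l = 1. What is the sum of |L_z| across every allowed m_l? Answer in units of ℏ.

Σ|L_z| = 2 ℏ

m_l runs from −1 to 1, i.e. {-1, 0, 1}.
Σ|m_l| = 2·1(1+1)/2 = 2.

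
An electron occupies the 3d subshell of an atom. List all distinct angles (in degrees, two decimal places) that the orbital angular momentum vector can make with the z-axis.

θ ∈ {35.26°, 65.91°, 90.00°, 114.09°, 144.74°}

3d means n = 3, l = 2.
|L| = ℏ√(l(l+1)) = √6 ℏ.
cos θ = m_l/√6 for each m_l ∈ {-2, -1, 0, 1, 2}.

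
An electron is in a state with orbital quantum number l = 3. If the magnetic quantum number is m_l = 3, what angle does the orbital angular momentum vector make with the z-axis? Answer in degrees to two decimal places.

θ ≈ 30.00°

|L|² = l(l+1)ℏ² = 12ℏ², so |L| = 2√3 ℏ.
L_z = m_l ℏ = 3ℏ.
cos θ = L_z/|L| = 3/√12, so θ ≈ 30.00°.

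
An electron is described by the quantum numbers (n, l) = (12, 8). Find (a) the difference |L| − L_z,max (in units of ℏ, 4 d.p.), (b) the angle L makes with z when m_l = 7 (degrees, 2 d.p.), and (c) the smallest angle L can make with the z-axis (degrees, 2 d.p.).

|L| − L_z,max = (6√2 − 8)ℏ ≈ 0.4853ℏ.
For m_l = 7: cos θ = 7/√72, θ ≈ 34.42°.
cos θ_min = 8/√72, so θ_min ≈ 19.47°.

|L|−L_z,max ≈ 0.4853ℏ; θ(m_l=7) ≈ 34.42°; θ_min ≈ 19.47°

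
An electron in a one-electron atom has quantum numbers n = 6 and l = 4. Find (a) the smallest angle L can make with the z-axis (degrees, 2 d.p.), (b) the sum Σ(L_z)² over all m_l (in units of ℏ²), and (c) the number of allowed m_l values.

cos θ_min = 4/√20, so θ_min ≈ 26.57°.
Σ m_l² = 60, so Σ(L_z)² = 60 ℏ².
There are 2l+1 = 9 values of m_l.

θ_min ≈ 26.57°; Σ(L_z)² = 60 ℏ²; 9 values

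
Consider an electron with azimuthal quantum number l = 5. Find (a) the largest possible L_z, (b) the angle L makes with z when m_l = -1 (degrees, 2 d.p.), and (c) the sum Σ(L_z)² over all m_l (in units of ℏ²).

L_z,max = 5ℏ; θ(m_l=-1) ≈ 100.52°; Σ(L_z)² = 110 ℏ²

L_z,max = lℏ = 5ℏ.
For m_l = -1: cos θ = -1/√30, θ ≈ 100.52°.
Σ m_l² = 110, so Σ(L_z)² = 110 ℏ².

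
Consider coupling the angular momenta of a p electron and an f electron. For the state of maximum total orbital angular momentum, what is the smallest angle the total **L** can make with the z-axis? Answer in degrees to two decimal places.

L runs from |1 − 3| = 2 to 1 + 3 = 4.
So L can be 2, 3, 4.
The maximum is L = 4, with |L_tot| = ℏ√(4·5) = 2√5 ℏ.
The minimum angle with z is arccos(4/√20) ≈ 26.57°.

θ_min ≈ 26.57°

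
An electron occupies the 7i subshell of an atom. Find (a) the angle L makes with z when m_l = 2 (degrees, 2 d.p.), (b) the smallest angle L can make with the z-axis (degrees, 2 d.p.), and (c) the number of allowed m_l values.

7i means n = 7, l = 6.
For m_l = 2: cos θ = 2/√42, θ ≈ 72.02°.
cos θ_min = 6/√42, so θ_min ≈ 22.21°.
There are 2l+1 = 13 values of m_l.

θ(m_l=2) ≈ 72.02°; θ_min ≈ 22.21°; 13 values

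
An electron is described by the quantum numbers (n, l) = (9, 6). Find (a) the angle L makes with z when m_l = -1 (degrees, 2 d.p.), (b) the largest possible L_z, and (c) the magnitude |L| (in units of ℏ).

θ(m_l=-1) ≈ 98.88°; L_z,max = 6ℏ; |L| = √42 ℏ ≈ 6.481ℏ

For m_l = -1: cos θ = -1/√42, θ ≈ 98.88°.
L_z,max = lℏ = 6ℏ.
|L| = ℏ√(6·7) = √42 ℏ ≈ 6.481ℏ.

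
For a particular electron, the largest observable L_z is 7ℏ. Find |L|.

L_z,max = lℏ, so l = 7.
|L| = ℏ√(l(l+1)) = 2√14 ℏ.

|L| = 2√14 ℏ ≈ 7.483ℏ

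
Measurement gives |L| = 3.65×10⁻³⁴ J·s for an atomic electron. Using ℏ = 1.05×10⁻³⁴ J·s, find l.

l = 3

|L|/ℏ = (3.65×10⁻³⁴)/(1.05×10⁻³⁴) ≈ 3.476.
Set l(l+1) = 12.08; the integer solution is l = 3.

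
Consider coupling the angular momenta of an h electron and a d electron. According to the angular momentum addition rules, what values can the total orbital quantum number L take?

Angular momentum addition gives L = |l₁ − l₂|, …, l₁ + l₂.
So L can be 3, 4, 5, 6, 7.

L = 3, 4, 5, 6, 7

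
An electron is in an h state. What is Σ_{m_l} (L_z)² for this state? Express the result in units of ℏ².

Σ(L_z)² = 110 ℏ²

The letter h corresponds to l = 5.
m_l runs from −5 to 5, i.e. {-5, -4, -3, -2, -1, 0, 1, 2, 3, 4, 5}.
Σ m_l² = 2·(1 + 4 + 9 + 16 + 25) = 110.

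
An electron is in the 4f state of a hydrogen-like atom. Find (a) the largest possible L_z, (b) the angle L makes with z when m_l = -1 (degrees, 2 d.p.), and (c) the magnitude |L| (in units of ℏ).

L_z,max = 3ℏ; θ(m_l=-1) ≈ 106.78°; |L| = 2√3 ℏ ≈ 3.464ℏ

The 4f subshell has l = 3.
L_z,max = lℏ = 3ℏ.
For m_l = -1: cos θ = -1/√12, θ ≈ 106.78°.
|L| = ℏ√(3·4) = 2√3 ℏ ≈ 3.464ℏ.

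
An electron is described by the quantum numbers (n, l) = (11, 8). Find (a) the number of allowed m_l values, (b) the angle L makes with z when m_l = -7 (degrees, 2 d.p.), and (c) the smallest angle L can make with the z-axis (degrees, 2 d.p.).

17 values; θ(m_l=-7) ≈ 145.58°; θ_min ≈ 19.47°

There are 2l+1 = 17 values of m_l.
For m_l = -7: cos θ = -7/√72, θ ≈ 145.58°.
cos θ_min = 8/√72, so θ_min ≈ 19.47°.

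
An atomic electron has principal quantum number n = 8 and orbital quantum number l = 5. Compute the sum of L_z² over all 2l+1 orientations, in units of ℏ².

m_l ∈ {-5, -4, -3, -2, -1, 0, 1, 2, 3, 4, 5}.
Summing m² from −5 to 5: Σ m_l² = 110.

Σ(L_z)² = 110 ℏ²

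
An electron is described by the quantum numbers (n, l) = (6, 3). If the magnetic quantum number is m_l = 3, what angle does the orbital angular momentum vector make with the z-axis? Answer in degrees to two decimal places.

θ ≈ 30.00°

|L|² = l(l+1)ℏ² = 12ℏ², so |L| = 2√3 ℏ.
L_z = m_l ℏ = 3ℏ.
cos θ = L_z/|L| = 3/√12, so θ ≈ 30.00°.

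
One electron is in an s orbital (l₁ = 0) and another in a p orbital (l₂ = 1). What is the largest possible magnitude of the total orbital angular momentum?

|L_tot|_max = √2 ℏ ≈ 1.414ℏ

L runs from |0 − 1| = 1 to 0 + 1 = 1.
So L can be 1.
The largest magnitude corresponds to L = 1: |L_tot| = ℏ√(1·2) = √2 ℏ.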